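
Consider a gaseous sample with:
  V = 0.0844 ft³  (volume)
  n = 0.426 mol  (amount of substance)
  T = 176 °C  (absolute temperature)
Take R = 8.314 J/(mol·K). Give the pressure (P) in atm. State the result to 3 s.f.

P is given directly by: P = nRT/V.
V = 0.0844 ft³ = 0.002390 m³; n = 0.426 mol; T = 176 °C = 449.1 K; R = 8.314 J/(mol·K).
P = 6.656×10^5 Pa
6.656×10^5 Pa × (1 atm / 1.013×10^5 Pa) = 6.569 atm

6.57 atm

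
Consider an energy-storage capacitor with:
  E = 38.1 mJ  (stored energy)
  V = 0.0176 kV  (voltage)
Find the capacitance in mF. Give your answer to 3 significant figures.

0.246 mF

Rearranging: C = 2E/V².
E = 38.1 mJ = 0.03810 J; V = 0.0176 kV = 17.60 V.
C = 2.460×10^-4 F
2.460×10^-4 F × (1 mF / 0.001000 F) = 0.2460 mF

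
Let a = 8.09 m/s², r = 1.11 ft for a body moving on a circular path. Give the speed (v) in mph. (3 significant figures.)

Rearranging: v = √(a·r).
a = 8.09 m/s²; r = 1.11 ft = 0.3383 m.
v = 1.654 m/s
1.654 m/s × (1 mph / 0.4470 m/s) = 3.701 mph

3.70 mph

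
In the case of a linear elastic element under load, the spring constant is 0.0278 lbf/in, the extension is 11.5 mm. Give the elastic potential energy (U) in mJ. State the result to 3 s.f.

0.322 mJ

U is given directly by: U = ½kx².
k = 0.0278 lbf/in = 4.869 N/m; x = 11.5 mm = 0.01150 m.
U = 3.219×10^-4 J
3.219×10^-4 J × (1 mJ / 0.001000 J) = 0.3219 mJ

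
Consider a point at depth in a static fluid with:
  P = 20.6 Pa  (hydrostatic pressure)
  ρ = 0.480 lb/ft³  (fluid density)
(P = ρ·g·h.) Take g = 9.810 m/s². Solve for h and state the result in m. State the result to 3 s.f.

Rearranging P = ρ·g·h for h: h = P/(ρ·g).
P = 20.6 Pa; ρ = 0.480 lb/ft³ = 7.689 kg/m³; g = 9.810 m/s².
h = 0.2731 m

0.273 m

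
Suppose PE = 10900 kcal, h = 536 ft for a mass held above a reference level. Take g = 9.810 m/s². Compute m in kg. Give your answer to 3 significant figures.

Solving PE = m·g·h for m: m = PE/(g·h).
PE = 10900 kcal = 4.561×10^7 J; h = 536 ft = 163.4 m; g = 9.810 m/s².
m = 28456 kg

28500 kg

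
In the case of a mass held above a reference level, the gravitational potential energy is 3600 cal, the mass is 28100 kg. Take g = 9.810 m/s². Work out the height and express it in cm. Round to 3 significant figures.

Rearranging: h = PE/(m·g).
PE = 3600 cal = 15062 J; m = 28100 kg; g = 9.810 m/s².
h = 0.05464 m
0.05464 m × (1 cm / 0.01000 m) = 5.464 cm

5.46 cm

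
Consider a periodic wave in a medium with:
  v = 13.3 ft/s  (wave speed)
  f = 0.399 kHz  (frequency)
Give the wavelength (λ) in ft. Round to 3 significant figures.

Rearranging v = f·λ for λ: λ = v/f.
v = 13.3 ft/s = 4.054 m/s; f = 0.399 kHz = 399.0 Hz.
λ = 0.01016 m
0.01016 m × (1 ft / 0.3048 m) = 0.03333 ft

0.0333 ft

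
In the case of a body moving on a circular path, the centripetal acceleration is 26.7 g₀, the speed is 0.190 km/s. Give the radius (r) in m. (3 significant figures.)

Rearranging: r = v²/a.
a = 26.7 g₀ = 261.8 m/s²; v = 0.190 km/s = 190.0 m/s.
r = 137.9 m

138 m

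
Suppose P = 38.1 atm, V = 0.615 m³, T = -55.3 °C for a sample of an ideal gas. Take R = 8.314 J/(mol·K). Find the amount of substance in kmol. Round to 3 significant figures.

Rearranging PV = nRT for n: n = PV/(RT).
P = 38.1 atm = 3.860×10^6 Pa; V = 0.615 m³; T = -55.3 °C = 217.8 K; R = 8.314 J/(mol·K).
n = 1311 mol
1311 mol × (1 kmol / 1000 mol) = 1.311 kmol

1.31 kmol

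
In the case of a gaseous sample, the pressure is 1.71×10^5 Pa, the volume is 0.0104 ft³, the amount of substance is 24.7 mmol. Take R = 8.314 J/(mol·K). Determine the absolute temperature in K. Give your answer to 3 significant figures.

245 K

From the ideal-gas law: T = PV/(nR).
P = 1.71×10^5 Pa; V = 0.0104 ft³ = 2.945×10^-4 m³; n = 24.7 mmol = 0.02470 mol; R = 8.314 J/(mol·K).
T = 245.2 K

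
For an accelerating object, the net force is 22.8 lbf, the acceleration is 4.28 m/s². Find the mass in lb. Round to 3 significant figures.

Rearranging: m = F/a.
F = 22.8 lbf = 101.4 N; a = 4.28 m/s².
m = 23.70 kg
23.70 kg × (1 lb / 0.4536 kg) = 52.24 lb

52.2 lb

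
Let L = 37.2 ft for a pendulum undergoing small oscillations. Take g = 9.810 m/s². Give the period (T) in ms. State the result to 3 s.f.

T is given directly by: T = 2π√(L/g).
L = 37.2 ft = 11.34 m; g = 9.810 m/s².
T = 6.755 s
6.755 s × (1 ms / 0.001000 s) = 6755 ms

6750 ms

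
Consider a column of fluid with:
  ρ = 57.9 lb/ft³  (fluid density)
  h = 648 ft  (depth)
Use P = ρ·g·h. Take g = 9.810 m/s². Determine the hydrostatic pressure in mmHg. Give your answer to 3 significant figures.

Directly: P = ρgh.
ρ = 57.9 lb/ft³ = 927.5 kg/m³; h = 648 ft = 197.5 m; g = 9.810 m/s².
P = 1.797×10^6 Pa  (the unit combination reduces to kg/(m·s²) = Pa)
1.797×10^6 Pa × (1 mmHg / 133.3 Pa) = 13479 mmHg

13500 mmHg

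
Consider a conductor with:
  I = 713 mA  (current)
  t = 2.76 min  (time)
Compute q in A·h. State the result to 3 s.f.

0.0328 A·h

Directly: q = It.
I = 713 mA = 0.7130 A; t = 2.76 min = 165.6 s.
q = 118.1 C
118.1 C × (1 A·h / 3600 C) = 0.03280 A·h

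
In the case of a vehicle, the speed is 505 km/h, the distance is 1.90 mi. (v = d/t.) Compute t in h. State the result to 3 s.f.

0.00605 h

Rearranging: t = d/v.
v = 505 km/h = 140.3 m/s; d = 1.90 mi = 3058 m.
t = 21.80 s
21.80 s × (1 h / 3600 s) = 0.006055 h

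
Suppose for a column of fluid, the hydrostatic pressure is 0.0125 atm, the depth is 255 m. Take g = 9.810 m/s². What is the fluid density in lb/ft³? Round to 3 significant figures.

Rearranging P = ρ·g·h for ρ: ρ = P/(g·h).
P = 0.0125 atm = 1267 Pa; h = 255 m; g = 9.810 m/s².
ρ = 0.5063 kg/m³
0.5063 kg/m³ × (1 lb/ft³ / 16.02 kg/m³) = 0.03161 lb/ft³

0.0316 lb/ft³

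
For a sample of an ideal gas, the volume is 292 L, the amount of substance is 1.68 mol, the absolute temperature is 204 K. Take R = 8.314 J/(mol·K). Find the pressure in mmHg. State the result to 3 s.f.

From the ideal-gas law: P = nRT/V.
V = 292 L = 0.2920 m³; n = 1.68 mol; T = 204 K; R = 8.314 J/(mol·K).
P = 9758 Pa  (the unit combination reduces to kg/(m·s²) = Pa)
9758 Pa × (1 mmHg / 133.3 Pa) = 73.19 mmHg

73.2 mmHg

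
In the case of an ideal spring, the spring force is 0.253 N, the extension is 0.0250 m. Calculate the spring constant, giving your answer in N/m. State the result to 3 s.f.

10.1 N/m

From Hooke's law: k = F/x.
F = 0.253 N; x = 0.0250 m.
k = 10.12 N/m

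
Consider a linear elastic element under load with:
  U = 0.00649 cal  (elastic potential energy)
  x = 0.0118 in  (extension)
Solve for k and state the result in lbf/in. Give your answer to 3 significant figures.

3450 lbf/in

Rearranging: k = 2U/x².
U = 0.00649 cal = 0.02715 J; x = 0.0118 in = 2.997×10^-4 m.
k = 6.046×10^5 N/m
6.046×10^5 N/m × (1 lbf/in / 175.1 N/m) = 3452 lbf/in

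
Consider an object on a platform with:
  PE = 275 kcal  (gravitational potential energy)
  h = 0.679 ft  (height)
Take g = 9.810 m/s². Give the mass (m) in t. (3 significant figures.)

567 t

Rearranging PE = m·g·h for m: m = PE/(g·h).
PE = 275 kcal = 1.151×10^6 J; h = 0.679 ft = 0.2070 m; g = 9.810 m/s².
m = 5.667×10^5 kg
5.667×10^5 kg × (1 t / 1000 kg) = 566.7 t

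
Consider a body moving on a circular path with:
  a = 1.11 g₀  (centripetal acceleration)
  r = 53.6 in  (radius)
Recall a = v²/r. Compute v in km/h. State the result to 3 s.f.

Rearranging a = v²/r for v: v = √(a·r).
a = 1.11 g₀ = 10.89 m/s²; r = 53.6 in = 1.361 m.
v = 3.850 m/s
3.850 m/s × (1 km/h / 0.2778 m/s) = 13.86 km/h

13.9 km/h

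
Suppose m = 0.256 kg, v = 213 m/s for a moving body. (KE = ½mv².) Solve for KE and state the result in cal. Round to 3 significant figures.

KE is given directly by: KE = ½mv².
m = 0.256 kg; v = 213 m/s.
KE = 5807 J
5807 J × (1 cal / 4.184 J) = 1388 cal

1390 cal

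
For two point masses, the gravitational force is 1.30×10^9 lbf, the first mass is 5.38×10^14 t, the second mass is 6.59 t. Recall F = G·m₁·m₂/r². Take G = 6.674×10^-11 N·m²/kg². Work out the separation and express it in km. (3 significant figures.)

0.00640 km

From Newton's law of gravitation: r = √(G·m₁m₂/F).
F = 1.30×10^9 lbf = 5.783×10^9 N; m₁ = 5.38×10^14 t = 5.380×10^17 kg; m₂ = 6.59 t = 6590 kg; G = 6.674×10^-11 N·m²/kg².
r = 6.397 m
6.397 m × (1 km / 1000 m) = 0.006397 km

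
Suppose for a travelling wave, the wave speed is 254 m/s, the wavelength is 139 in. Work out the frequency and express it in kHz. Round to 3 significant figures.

0.0719 kHz

Rearranging v = f·λ for f: f = v/λ.
v = 254 m/s; λ = 139 in = 3.531 m.
f = 71.94 Hz
71.94 Hz × (1 kHz / 1000 Hz) = 0.07194 kHz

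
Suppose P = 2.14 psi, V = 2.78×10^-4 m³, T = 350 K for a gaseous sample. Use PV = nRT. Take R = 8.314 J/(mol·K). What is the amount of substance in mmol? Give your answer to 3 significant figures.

1.41 mmol

From the ideal-gas law: n = PV/(RT).
P = 2.14 psi = 14755 Pa; V = 2.78×10^-4 m³; T = 350 K; R = 8.314 J/(mol·K).
n = 0.001410 mol
0.001410 mol × (1 mmol / 0.001000 mol) = 1.410 mmol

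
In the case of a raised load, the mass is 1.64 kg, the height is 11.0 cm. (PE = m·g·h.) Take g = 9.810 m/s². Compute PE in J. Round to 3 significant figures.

1.77 J

PE is given directly by: PE = mgh.
m = 1.64 kg; h = 11.0 cm = 0.1100 m; g = 9.810 m/s².
PE = 1.770 J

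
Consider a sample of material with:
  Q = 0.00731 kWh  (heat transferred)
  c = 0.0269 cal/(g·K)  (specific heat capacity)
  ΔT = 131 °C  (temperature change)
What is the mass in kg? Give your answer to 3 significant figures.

1.78 kg

Rearranging Q = m·c·ΔT for m: m = Q/(c·ΔT).
Q = 0.00731 kWh = 26316 J; c = 0.0269 cal/(g·K) = 112.5 J/(kg·K); ΔT = 131 °C = 131.0 K.
m = 1.785 kg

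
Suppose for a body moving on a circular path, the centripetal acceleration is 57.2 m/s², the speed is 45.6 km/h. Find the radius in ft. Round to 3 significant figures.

9.20 ft

Rearranging: r = v²/a.
a = 57.2 m/s²; v = 45.6 km/h = 12.67 m/s.
r = 2.805 m
2.805 m × (1 ft / 0.3048 m) = 9.203 ft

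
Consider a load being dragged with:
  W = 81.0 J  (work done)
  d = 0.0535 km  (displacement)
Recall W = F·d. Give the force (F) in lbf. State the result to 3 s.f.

Rearranging: F = W/d.
W = 81.0 J; d = 0.0535 km = 53.50 m.
F = 1.514 N
1.514 N × (1 lbf / 4.448 N) = 0.3404 lbf

0.340 lbf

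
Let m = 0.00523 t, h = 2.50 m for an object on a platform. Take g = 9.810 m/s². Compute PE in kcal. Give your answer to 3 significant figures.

0.0307 kcal

Directly: PE = mgh.
m = 0.00523 t = 5.230 kg; h = 2.50 m; g = 9.810 m/s².
PE = 128.3 J
128.3 J × (1 kcal / 4184 J) = 0.03066 kcal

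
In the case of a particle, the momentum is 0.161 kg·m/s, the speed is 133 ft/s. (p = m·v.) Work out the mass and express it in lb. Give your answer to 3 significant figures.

0.00876 lb

Rearranging: m = p/v.
p = 0.161 kg·m/s; v = 133 ft/s = 40.54 m/s.
m = 0.003972 kg
0.003972 kg × (1 lb / 0.4536 kg) = 0.008756 lb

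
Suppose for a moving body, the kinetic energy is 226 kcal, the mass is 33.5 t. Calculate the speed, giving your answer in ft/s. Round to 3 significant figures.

Solving KE = ½mv² for v: v = √(2·KE/m).
KE = 226 kcal = 9.456×10^5 J; m = 33.5 t = 33500 kg.
v = 7.514 m/s
7.514 m/s × (1 ft/s / 0.3048 m/s) = 24.65 ft/s

24.7 ft/s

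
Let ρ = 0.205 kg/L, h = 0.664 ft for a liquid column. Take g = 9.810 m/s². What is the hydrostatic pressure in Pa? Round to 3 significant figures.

407 Pa

P is given directly by: P = ρgh.
ρ = 0.205 kg/L = 205.0 kg/m³; h = 0.664 ft = 0.2024 m; g = 9.810 m/s².
P = 407.0 Pa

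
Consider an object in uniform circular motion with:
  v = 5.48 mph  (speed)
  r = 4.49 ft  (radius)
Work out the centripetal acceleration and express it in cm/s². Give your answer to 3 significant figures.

a is given directly by: a = v²/r.
v = 5.48 mph = 2.450 m/s; r = 4.49 ft = 1.369 m.
a = 4.385 m/s²
4.385 m/s² × (1 cm/s² / 0.01000 m/s²) = 438.5 cm/s²

439 cm/s²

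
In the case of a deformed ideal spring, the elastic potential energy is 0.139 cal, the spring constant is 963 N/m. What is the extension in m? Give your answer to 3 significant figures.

Rearranging: x = √(2U/k).
U = 0.139 cal = 0.5816 J; k = 963 N/m.
x = 0.03475 m

0.0348 m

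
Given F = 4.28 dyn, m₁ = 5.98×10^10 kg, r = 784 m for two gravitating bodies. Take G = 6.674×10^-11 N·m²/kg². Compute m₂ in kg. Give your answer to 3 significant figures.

6.59 kg

From Newton's law of gravitation: m₂ = F·r²/(G·m₁).
F = 4.28 dyn = 4.280×10^-5 N; m₁ = 5.98×10^10 kg; r = 784 m; G = 6.674×10^-11 N·m²/kg².
m₂ = 6.592 kg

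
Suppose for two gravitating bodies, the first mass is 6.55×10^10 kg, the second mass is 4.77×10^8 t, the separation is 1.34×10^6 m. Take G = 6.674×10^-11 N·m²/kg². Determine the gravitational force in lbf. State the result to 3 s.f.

0.261 lbf

Directly: F = Gm₁m₂/r².
m₁ = 6.55×10^10 kg; m₂ = 4.77×10^8 t = 4.770×10^11 kg; r = 1.34×10^6 m; G = 6.674×10^-11 N·m²/kg².
F = 1.161 N
1.161 N × (1 lbf / 4.448 N) = 0.2611 lbf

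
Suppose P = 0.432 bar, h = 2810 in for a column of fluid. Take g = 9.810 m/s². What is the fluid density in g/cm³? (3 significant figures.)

0.0617 g/cm³

Rearranging: ρ = P/(g·h).
P = 0.432 bar = 43200 Pa; h = 2810 in = 71.37 m; g = 9.810 m/s².
ρ = 61.70 kg/m³
61.70 kg/m³ × (1 g/cm³ / 1000 kg/m³) = 0.06170 g/cm³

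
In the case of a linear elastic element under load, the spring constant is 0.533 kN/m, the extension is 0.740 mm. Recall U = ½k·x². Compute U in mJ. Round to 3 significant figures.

U is given directly by: U = ½kx².
k = 0.533 kN/m = 533.0 N/m; x = 0.740 mm = 7.400×10^-4 m.
U = 1.459×10^-4 J  (the unit combination reduces to kg·m²/s² = J)
1.459×10^-4 J × (1 mJ / 0.001000 J) = 0.1459 mJ

0.146 mJ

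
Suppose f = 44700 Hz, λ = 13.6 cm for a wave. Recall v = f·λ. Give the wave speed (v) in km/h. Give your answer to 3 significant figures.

v is given directly by: v = fλ.
f = 44700 Hz; λ = 13.6 cm = 0.1360 m.
v = 6079 m/s
6079 m/s × (1 km/h / 0.2778 m/s) = 21885 km/h

21900 km/h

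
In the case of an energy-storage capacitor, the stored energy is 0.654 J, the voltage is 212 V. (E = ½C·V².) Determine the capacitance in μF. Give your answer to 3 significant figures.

Rearranging: C = 2E/V².
E = 0.654 J; V = 212 V.
C = 2.910×10^-5 F
2.910×10^-5 F × (1 μF / 1.000×10^-6 F) = 29.10 μF

29.1 μF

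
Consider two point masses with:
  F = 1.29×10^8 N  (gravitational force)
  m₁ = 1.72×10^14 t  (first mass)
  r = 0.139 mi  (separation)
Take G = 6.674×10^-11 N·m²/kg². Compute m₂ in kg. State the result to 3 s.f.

Rearranging: m₂ = F·r²/(G·m₁).
F = 1.29×10^8 N; m₁ = 1.72×10^14 t = 1.720×10^17 kg; r = 0.139 mi = 223.7 m; G = 6.674×10^-11 N·m²/kg².
m₂ = 5.623×10^5 kg

5.62×10^5 kg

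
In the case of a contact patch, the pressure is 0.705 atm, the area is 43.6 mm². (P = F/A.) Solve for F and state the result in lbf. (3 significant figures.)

Solving P = F/A for F: F = P·A.
P = 0.705 atm = 71434 Pa; A = 43.6 mm² = 4.360×10^-5 m².
F = 3.115 N  (the unit combination reduces to kg·m/s² = N)
3.115 N × (1 lbf / 4.448 N) = 0.7002 lbf

0.700 lbf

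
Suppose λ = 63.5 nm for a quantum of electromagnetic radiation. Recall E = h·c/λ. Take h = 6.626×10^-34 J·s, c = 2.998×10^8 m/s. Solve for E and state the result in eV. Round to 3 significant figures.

19.5 eV

E is given directly by: E = hc/λ.
λ = 63.5 nm = 6.350×10^-8 m; h = 6.626×10^-34 J·s; c = 2.998×10^8 m/s.
E = 3.128×10^-18 J
3.128×10^-18 J × (1 eV / 1.602×10^-19 J) = 19.53 eV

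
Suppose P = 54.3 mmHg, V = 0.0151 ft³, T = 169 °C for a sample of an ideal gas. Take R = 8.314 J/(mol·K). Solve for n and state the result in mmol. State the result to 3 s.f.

Rearranging: n = PV/(RT).
P = 54.3 mmHg = 7239 Pa; V = 0.0151 ft³ = 4.276×10^-4 m³; T = 169 °C = 442.1 K; R = 8.314 J/(mol·K).
n = 8.421×10^-4 mol
8.421×10^-4 mol × (1 mmol / 0.001000 mol) = 0.8421 mmol

0.842 mmol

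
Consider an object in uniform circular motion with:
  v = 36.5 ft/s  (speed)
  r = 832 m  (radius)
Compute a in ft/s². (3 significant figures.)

a is given directly by: a = v²/r.
v = 36.5 ft/s = 11.13 m/s; r = 832 m.
a = 0.1488 m/s²
0.1488 m/s² × (1 ft/s² / 0.3048 m/s²) = 0.4881 ft/s²

0.488 ft/s²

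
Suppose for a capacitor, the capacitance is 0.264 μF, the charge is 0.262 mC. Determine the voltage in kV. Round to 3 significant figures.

0.992 kV

Rearranging C = Q/V for V: V = Q/C.
C = 0.264 μF = 2.640×10^-7 F; Q = 0.262 mC = 2.620×10^-4 C.
V = 992.4 V
992.4 V × (1 kV / 1000 V) = 0.9924 kV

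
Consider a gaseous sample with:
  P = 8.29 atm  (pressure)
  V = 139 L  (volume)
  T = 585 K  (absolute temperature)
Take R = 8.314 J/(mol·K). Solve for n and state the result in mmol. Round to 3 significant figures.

24000 mmol

From the ideal-gas law: n = PV/(RT).
P = 8.29 atm = 8.400×10^5 Pa; V = 139 L = 0.1390 m³; T = 585 K; R = 8.314 J/(mol·K).
n = 24.01 mol
24.01 mol × (1 mmol / 0.001000 mol) = 24006 mmol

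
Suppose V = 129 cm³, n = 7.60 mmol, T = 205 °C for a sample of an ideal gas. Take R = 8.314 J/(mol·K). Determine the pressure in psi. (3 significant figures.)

From the ideal-gas law: P = nRT/V.
V = 129 cm³ = 1.290×10^-4 m³; n = 7.60 mmol = 0.007600 mol; T = 205 °C = 478.1 K; R = 8.314 J/(mol·K).
P = 2.342×10^5 Pa
2.342×10^5 Pa × (1 psi / 6895 Pa) = 33.97 psi

34.0 psi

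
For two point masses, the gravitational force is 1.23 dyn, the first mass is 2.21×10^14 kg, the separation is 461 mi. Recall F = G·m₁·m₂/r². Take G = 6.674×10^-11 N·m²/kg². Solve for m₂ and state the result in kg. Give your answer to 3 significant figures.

Solving F = G·m₁·m₂/r² for m₂: m₂ = F·r²/(G·m₁).
F = 1.23 dyn = 1.230×10^-5 N; m₁ = 2.21×10^14 kg; r = 461 mi = 7.419×10^5 m; G = 6.674×10^-11 N·m²/kg².
m₂ = 459.0 kg

459 kg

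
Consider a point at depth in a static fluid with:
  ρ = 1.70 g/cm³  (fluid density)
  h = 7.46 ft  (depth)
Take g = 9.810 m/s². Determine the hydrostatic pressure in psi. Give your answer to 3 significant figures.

5.50 psi

P is given directly by: P = ρgh.
ρ = 1.70 g/cm³ = 1700 kg/m³; h = 7.46 ft = 2.274 m; g = 9.810 m/s².
P = 37920 Pa  (the unit combination reduces to kg/(m·s²) = Pa)
37920 Pa × (1 psi / 6895 Pa) = 5.500 psi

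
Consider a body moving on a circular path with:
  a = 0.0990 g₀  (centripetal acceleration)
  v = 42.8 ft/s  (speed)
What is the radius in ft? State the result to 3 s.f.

575 ft

Solving a = v²/r for r: r = v²/a.
a = 0.0990 g₀ = 0.9709 m/s²; v = 42.8 ft/s = 13.05 m/s.
r = 175.3 m
175.3 m × (1 ft / 0.3048 m) = 575.1 ft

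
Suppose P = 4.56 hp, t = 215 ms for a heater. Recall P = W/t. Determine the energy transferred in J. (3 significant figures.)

731 J

Rearranging: W = P·t.
P = 4.56 hp = 3400 W; t = 215 ms = 0.2150 s.
W = 731.1 J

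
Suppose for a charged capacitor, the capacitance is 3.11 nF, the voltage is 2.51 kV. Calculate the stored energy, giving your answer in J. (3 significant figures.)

0.00980 J

E is given directly by: E = ½CV².
C = 3.11 nF = 3.110×10^-9 F; V = 2.51 kV = 2510 V.
E = 0.009797 J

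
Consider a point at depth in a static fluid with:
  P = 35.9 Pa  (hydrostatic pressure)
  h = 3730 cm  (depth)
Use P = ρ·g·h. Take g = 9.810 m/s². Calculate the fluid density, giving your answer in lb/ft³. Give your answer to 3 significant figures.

Solving P = ρ·g·h for ρ: ρ = P/(g·h).
P = 35.9 Pa; h = 3730 cm = 37.30 m; g = 9.810 m/s².
ρ = 0.09811 kg/m³
0.09811 kg/m³ × (1 lb/ft³ / 16.02 kg/m³) = 0.006125 lb/ft³

0.00612 lb/ft³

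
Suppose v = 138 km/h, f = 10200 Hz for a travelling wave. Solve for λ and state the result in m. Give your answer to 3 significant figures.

0.00376 m

Solving v = f·λ for λ: λ = v/f.
v = 138 km/h = 38.33 m/s; f = 10200 Hz.
λ = 0.003758 m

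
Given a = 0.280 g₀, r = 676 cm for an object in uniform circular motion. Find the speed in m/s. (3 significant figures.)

Rearranging a = v²/r for v: v = √(a·r).
a = 0.280 g₀ = 2.746 m/s²; r = 676 cm = 6.760 m.
v = 4.308 m/s

4.31 m/s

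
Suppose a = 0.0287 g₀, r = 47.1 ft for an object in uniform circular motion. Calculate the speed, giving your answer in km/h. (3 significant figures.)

7.24 km/h

Rearranging a = v²/r for v: v = √(a·r).
a = 0.0287 g₀ = 0.2815 m/s²; r = 47.1 ft = 14.36 m.
v = 2.010 m/s
2.010 m/s × (1 km/h / 0.2778 m/s) = 7.236 km/h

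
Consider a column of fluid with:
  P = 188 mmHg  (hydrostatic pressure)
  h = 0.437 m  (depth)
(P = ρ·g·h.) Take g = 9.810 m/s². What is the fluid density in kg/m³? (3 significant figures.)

Rearranging P = ρ·g·h for ρ: ρ = P/(g·h).
P = 188 mmHg = 25065 Pa; h = 0.437 m; g = 9.810 m/s².
ρ = 5847 kg/m³

5850 kg/m³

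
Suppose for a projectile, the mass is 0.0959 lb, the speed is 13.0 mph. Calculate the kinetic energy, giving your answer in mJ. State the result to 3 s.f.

735 mJ

KE is given directly by: KE = ½mv².
m = 0.0959 lb = 0.04350 kg; v = 13.0 mph = 5.812 m/s.
KE = 0.7346 J  (the unit combination reduces to kg·m²/s² = J)
0.7346 J × (1 mJ / 0.001000 J) = 734.6 mJ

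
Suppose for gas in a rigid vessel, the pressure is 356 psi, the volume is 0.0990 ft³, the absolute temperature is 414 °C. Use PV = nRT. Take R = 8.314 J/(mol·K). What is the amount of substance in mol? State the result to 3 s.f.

From the ideal-gas law: n = PV/(RT).
P = 356 psi = 2.455×10^6 Pa; V = 0.0990 ft³ = 0.002803 m³; T = 414 °C = 687.1 K; R = 8.314 J/(mol·K).
n = 1.204 mol

1.20 mol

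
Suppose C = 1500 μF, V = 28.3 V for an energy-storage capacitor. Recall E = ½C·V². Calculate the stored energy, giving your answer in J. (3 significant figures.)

0.601 J

Directly: E = ½CV².
C = 1500 μF = 0.001500 F; V = 28.3 V.
E = 0.6007 J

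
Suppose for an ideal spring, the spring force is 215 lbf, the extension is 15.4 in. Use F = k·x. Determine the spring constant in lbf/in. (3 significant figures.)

Rearranging: k = F/x.
F = 215 lbf = 956.4 N; x = 15.4 in = 0.3912 m.
k = 2445 N/m
2445 N/m × (1 lbf/in / 175.1 N/m) = 13.96 lbf/in

14.0 lbf/in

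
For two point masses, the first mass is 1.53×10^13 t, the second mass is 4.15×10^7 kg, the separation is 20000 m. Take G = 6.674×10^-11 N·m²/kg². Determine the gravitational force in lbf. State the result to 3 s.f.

23800 lbf

Directly: F = Gm₁m₂/r².
m₁ = 1.53×10^13 t = 1.530×10^16 kg; m₂ = 4.15×10^7 kg; r = 20000 m; G = 6.674×10^-11 N·m²/kg².
F = 1.059×10^5 N
1.059×10^5 N × (1 lbf / 4.448 N) = 23817 lbf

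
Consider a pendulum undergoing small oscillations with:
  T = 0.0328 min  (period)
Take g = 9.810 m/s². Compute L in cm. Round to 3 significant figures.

96.2 cm

Rearranging T = 2π√(L/g) for L: L = g·(T/2π)².
T = 0.0328 min = 1.968 s; g = 9.810 m/s².
L = 0.9624 m
0.9624 m × (1 cm / 0.01000 m) = 96.24 cm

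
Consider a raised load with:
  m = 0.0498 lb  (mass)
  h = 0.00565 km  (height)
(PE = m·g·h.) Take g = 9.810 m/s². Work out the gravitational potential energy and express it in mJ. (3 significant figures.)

1250 mJ

PE is given directly by: PE = mgh.
m = 0.0498 lb = 0.02259 kg; h = 0.00565 km = 5.650 m; g = 9.810 m/s².
PE = 1.252 J  (the unit combination reduces to kg·m²/s² = J)
1.252 J × (1 mJ / 0.001000 J) = 1252 mJ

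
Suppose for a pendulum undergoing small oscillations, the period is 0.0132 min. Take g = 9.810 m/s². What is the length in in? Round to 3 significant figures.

6.14 in

Solving T = 2π√(L/g) for L: L = g·(T/2π)².
T = 0.0132 min = 0.7920 s; g = 9.810 m/s².
L = 0.1559 m
0.1559 m × (1 in / 0.02540 m) = 6.137 in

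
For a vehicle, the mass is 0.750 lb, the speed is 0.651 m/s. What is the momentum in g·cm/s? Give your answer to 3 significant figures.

22100 g·cm/s

Directly: p = mv.
m = 0.750 lb = 0.3402 kg; v = 0.651 m/s.
p = 0.2215 kg·m/s
0.2215 kg·m/s × (1 g·cm/s / 1.000×10^-5 kg·m/s) = 22147 g·cm/s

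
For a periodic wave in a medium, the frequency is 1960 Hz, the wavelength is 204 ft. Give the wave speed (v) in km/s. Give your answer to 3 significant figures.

v is given directly by: v = fλ.
f = 1960 Hz; λ = 204 ft = 62.18 m.
v = 1.219×10^5 m/s
1.219×10^5 m/s × (1 km/s / 1000 m/s) = 121.9 km/s

122 km/s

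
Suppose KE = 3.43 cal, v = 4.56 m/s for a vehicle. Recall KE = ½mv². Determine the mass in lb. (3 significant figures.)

Rearranging: m = 2·KE/v².
KE = 3.43 cal = 14.35 J; v = 4.56 m/s.
m = 1.380 kg
1.380 kg × (1 lb / 0.4536 kg) = 3.043 lb

3.04 lb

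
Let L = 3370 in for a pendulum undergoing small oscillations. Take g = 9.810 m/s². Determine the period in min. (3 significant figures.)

T is given directly by: T = 2π√(L/g).
L = 3370 in = 85.60 m; g = 9.810 m/s².
T = 18.56 s
18.56 s × (1 min / 60.00 s) = 0.3093 min

0.309 min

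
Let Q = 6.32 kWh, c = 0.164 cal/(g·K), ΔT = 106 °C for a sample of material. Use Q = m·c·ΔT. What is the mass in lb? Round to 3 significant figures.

690 lb

Rearranging Q = m·c·ΔT for m: m = Q/(c·ΔT).
Q = 6.32 kWh = 2.275×10^7 J; c = 0.164 cal/(g·K) = 686.2 J/(kg·K); ΔT = 106 °C = 106.0 K.
m = 312.8 kg
312.8 kg × (1 lb / 0.4536 kg) = 689.6 lb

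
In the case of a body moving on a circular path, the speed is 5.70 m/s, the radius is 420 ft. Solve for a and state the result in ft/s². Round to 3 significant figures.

0.833 ft/s²

a is given directly by: a = v²/r.
v = 5.70 m/s; r = 420 ft = 128.0 m.
a = 0.2538 m/s²
0.2538 m/s² × (1 ft/s² / 0.3048 m/s²) = 0.8327 ft/s²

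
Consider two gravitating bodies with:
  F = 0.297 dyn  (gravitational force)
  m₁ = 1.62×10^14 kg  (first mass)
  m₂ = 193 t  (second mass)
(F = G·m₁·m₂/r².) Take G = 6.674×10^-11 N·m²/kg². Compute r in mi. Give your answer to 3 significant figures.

16500 mi

From Newton's law of gravitation: r = √(G·m₁m₂/F).
F = 0.297 dyn = 2.970×10^-6 N; m₁ = 1.62×10^14 kg; m₂ = 193 t = 1.930×10^5 kg; G = 6.674×10^-11 N·m²/kg².
r = 2.651×10^7 m
2.651×10^7 m × (1 mi / 1609 m) = 16470 mi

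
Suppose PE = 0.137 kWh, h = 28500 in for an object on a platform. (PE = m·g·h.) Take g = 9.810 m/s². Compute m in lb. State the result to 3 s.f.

Solving PE = m·g·h for m: m = PE/(g·h).
PE = 0.137 kWh = 4.932×10^5 J; h = 28500 in = 723.9 m; g = 9.810 m/s².
m = 69.45 kg
69.45 kg × (1 lb / 0.4536 kg) = 153.1 lb

153 lb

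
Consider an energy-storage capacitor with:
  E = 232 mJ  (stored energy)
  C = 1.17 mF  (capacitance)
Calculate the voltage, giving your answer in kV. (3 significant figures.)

0.0199 kV

Rearranging: V = √(2E/C).
E = 232 mJ = 0.2320 J; C = 1.17 mF = 0.001170 F.
V = 19.91 V  (the unit combination reduces to kg·m²/(A·s³) = V)
19.91 V × (1 kV / 1000 V) = 0.01991 kV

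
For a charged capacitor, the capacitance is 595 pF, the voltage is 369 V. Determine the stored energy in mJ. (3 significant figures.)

0.0405 mJ

E is given directly by: E = ½CV².
C = 595 pF = 5.950×10^-10 F; V = 369 V.
E = 4.051×10^-5 J
4.051×10^-5 J × (1 mJ / 0.001000 J) = 0.04051 mJ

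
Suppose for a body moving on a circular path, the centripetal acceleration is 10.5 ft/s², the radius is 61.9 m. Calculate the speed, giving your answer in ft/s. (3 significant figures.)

Solving a = v²/r for v: v = √(a·r).
a = 10.5 ft/s² = 3.200 m/s²; r = 61.9 m.
v = 14.07 m/s
14.07 m/s × (1 ft/s / 0.3048 m/s) = 46.18 ft/s

46.2 ft/s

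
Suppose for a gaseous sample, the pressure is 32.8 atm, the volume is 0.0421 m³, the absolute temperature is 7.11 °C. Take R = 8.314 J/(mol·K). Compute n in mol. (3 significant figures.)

Solving PV = nRT for n: n = PV/(RT).
P = 32.8 atm = 3.323×10^6 Pa; V = 0.0421 m³; T = 7.11 °C = 280.3 K; R = 8.314 J/(mol·K).
n = 60.05 mol

60.0 mol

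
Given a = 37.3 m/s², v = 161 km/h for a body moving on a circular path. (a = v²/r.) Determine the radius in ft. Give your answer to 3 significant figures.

Solving a = v²/r for r: r = v²/a.
a = 37.3 m/s²; v = 161 km/h = 44.72 m/s.
r = 53.62 m
53.62 m × (1 ft / 0.3048 m) = 175.9 ft

176 ft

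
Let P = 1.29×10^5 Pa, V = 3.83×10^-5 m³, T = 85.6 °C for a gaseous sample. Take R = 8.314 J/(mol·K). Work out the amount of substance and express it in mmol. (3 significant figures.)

1.66 mmol

From the ideal-gas law: n = PV/(RT).
P = 1.29×10^5 Pa; V = 3.83×10^-5 m³; T = 85.6 °C = 358.8 K; R = 8.314 J/(mol·K).
n = 0.001656 mol
0.001656 mol × (1 mmol / 0.001000 mol) = 1.656 mmol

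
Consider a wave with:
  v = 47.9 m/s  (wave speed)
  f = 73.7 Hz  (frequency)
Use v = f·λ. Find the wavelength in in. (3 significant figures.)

25.6 in

Rearranging: λ = v/f.
v = 47.9 m/s; f = 73.7 Hz.
λ = 0.6499 m
0.6499 m × (1 in / 0.02540 m) = 25.59 in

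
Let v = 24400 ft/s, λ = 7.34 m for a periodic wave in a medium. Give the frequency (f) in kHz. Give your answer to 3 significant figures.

1.01 kHz

Solving v = f·λ for f: f = v/λ.
v = 24400 ft/s = 7437 m/s; λ = 7.34 m.
f = 1013 Hz
1013 Hz × (1 kHz / 1000 Hz) = 1.013 kHz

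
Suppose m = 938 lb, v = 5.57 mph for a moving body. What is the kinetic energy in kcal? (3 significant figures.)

Directly: KE = ½mv².
m = 938 lb = 425.5 kg; v = 5.57 mph = 2.490 m/s.
KE = 1319 J  (the unit combination reduces to kg·m²/s² = J)
1319 J × (1 kcal / 4184 J) = 0.3152 kcal

0.315 kcal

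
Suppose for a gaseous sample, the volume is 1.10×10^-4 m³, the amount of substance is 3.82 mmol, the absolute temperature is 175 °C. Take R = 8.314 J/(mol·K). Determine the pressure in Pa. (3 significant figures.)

Directly: P = nRT/V.
V = 1.10×10^-4 m³; n = 3.82 mmol = 0.003820 mol; T = 175 °C = 448.1 K; R = 8.314 J/(mol·K).
P = 1.294×10^5 Pa

1.29×10^5 Pa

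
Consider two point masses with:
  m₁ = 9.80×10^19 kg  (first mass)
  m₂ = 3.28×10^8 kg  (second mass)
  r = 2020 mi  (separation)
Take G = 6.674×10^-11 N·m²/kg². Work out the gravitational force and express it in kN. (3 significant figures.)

203 kN

From Newton's law of gravitation: F = Gm₁m₂/r².
m₁ = 9.80×10^19 kg; m₂ = 3.28×10^8 kg; r = 2020 mi = 3.251×10^6 m; G = 6.674×10^-11 N·m²/kg².
F = 2.030×10^5 N
2.030×10^5 N × (1 kN / 1000 N) = 203.0 kN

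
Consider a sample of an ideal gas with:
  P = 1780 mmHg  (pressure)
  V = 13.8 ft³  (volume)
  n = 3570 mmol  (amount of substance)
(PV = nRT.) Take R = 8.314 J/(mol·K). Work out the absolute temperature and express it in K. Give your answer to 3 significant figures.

From the ideal-gas law: T = PV/(nR).
P = 1780 mmHg = 2.373×10^5 Pa; V = 13.8 ft³ = 0.3908 m³; n = 3570 mmol = 3.570 mol; R = 8.314 J/(mol·K).
T = 3124 K

3120 K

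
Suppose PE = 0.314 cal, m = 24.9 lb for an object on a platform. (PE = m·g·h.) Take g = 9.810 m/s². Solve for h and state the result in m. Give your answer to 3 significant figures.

Rearranging: h = PE/(m·g).
PE = 0.314 cal = 1.314 J; m = 24.9 lb = 11.29 kg; g = 9.810 m/s².
h = 0.01186 m

0.0119 m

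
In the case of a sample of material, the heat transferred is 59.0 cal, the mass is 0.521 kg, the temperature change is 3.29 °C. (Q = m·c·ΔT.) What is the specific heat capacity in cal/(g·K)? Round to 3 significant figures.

0.0344 cal/(g·K)

Rearranging: c = Q/(m·ΔT).
Q = 59.0 cal = 246.9 J; m = 0.521 kg; ΔT = 3.29 °C = 3.290 K.
c = 144.0 J/(kg·K)
144.0 J/(kg·K) × (1 cal/(g·K) / 4184 J/(kg·K)) = 0.03442 cal/(g·K)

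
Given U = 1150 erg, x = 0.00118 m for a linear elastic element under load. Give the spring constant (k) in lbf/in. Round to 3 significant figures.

Rearranging: k = 2U/x².
U = 1150 erg = 1.150×10^-4 J; x = 0.00118 m.
k = 165.2 N/m
165.2 N/m × (1 lbf/in / 175.1 N/m) = 0.9432 lbf/in

0.943 lbf/in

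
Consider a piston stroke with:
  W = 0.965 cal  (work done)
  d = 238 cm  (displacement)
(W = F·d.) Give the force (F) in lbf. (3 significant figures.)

Rearranging: F = W/d.
W = 0.965 cal = 4.038 J; d = 238 cm = 2.380 m.
F = 1.696 N  (the unit combination reduces to kg·m/s² = N)
1.696 N × (1 lbf / 4.448 N) = 0.3814 lbf

0.381 lbf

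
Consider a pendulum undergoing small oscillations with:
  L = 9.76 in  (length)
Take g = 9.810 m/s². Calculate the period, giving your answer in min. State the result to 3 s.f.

0.0166 min

Directly: T = 2π√(L/g).
L = 9.76 in = 0.2479 m; g = 9.810 m/s².
T = 0.9988 s
0.9988 s × (1 min / 60.00 s) = 0.01665 min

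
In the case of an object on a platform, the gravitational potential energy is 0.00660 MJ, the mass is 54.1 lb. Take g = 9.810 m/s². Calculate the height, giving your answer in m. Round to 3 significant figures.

Rearranging: h = PE/(m·g).
PE = 0.00660 MJ = 6600 J; m = 54.1 lb = 24.54 kg; g = 9.810 m/s².
h = 27.42 m

27.4 m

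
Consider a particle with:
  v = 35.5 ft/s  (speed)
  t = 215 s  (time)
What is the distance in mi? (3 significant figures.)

Rearranging v = d/t for d: d = v·t.
v = 35.5 ft/s = 10.82 m/s; t = 215 s.
d = 2326 m
2326 m × (1 mi / 1609 m) = 1.446 mi

1.45 mi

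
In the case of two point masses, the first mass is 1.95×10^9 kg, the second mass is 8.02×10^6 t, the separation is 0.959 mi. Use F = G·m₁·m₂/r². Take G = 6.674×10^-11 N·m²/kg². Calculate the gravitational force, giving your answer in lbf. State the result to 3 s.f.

98.5 lbf

Directly: F = Gm₁m₂/r².
m₁ = 1.95×10^9 kg; m₂ = 8.02×10^6 t = 8.020×10^9 kg; r = 0.959 mi = 1543 m; G = 6.674×10^-11 N·m²/kg².
F = 438.2 N
438.2 N × (1 lbf / 4.448 N) = 98.51 lbf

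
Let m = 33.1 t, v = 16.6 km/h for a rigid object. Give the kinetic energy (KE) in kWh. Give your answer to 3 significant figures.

KE is given directly by: KE = ½mv².
m = 33.1 t = 33100 kg; v = 16.6 km/h = 4.611 m/s.
KE = 3.519×10^5 J
3.519×10^5 J × (1 kWh / 3.600×10^6 J) = 0.09775 kWh

0.0977 kWh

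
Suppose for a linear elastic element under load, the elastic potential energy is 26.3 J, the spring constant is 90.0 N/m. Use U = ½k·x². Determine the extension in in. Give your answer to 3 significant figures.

30.1 in

Rearranging: x = √(2U/k).
U = 26.3 J; k = 90.0 N/m.
x = 0.7645 m
0.7645 m × (1 in / 0.02540 m) = 30.10 in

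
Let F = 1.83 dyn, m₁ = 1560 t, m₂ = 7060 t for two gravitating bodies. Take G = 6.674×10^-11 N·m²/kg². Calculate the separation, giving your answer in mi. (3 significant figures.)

Rearranging: r = √(G·m₁m₂/F).
F = 1.83 dyn = 1.830×10^-5 N; m₁ = 1560 t = 1.560×10^6 kg; m₂ = 7060 t = 7.060×10^6 kg; G = 6.674×10^-11 N·m²/kg².
r = 6338 m
6338 m × (1 mi / 1609 m) = 3.938 mi

3.94 mi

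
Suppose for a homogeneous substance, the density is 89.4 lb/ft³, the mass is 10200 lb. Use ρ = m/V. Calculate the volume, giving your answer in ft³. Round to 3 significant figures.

Rearranging: V = m/ρ.
ρ = 89.4 lb/ft³ = 1432 kg/m³; m = 10200 lb = 4627 kg.
V = 3.231 m³
3.231 m³ × (1 ft³ / 0.02832 m³) = 114.1 ft³

114 ft³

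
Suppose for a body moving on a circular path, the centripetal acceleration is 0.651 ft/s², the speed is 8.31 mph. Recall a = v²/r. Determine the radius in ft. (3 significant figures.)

Solving a = v²/r for r: r = v²/a.
a = 0.651 ft/s² = 0.1984 m/s²; v = 8.31 mph = 3.715 m/s.
r = 69.55 m
69.55 m × (1 ft / 0.3048 m) = 228.2 ft

228 ft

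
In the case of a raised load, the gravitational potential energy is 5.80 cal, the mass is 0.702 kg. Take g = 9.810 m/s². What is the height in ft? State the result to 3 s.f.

11.6 ft

Solving PE = m·g·h for h: h = PE/(m·g).
PE = 5.80 cal = 24.27 J; m = 0.702 kg; g = 9.810 m/s².
h = 3.524 m
3.524 m × (1 ft / 0.3048 m) = 11.56 ft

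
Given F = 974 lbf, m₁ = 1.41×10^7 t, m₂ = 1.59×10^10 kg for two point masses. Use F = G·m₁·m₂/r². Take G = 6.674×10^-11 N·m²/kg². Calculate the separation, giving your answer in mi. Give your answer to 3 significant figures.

From Newton's law of gravitation: r = √(G·m₁m₂/F).
F = 974 lbf = 4333 N; m₁ = 1.41×10^7 t = 1.410×10^10 kg; m₂ = 1.59×10^10 kg; G = 6.674×10^-11 N·m²/kg².
r = 1858 m
1858 m × (1 mi / 1609 m) = 1.155 mi

1.15 mi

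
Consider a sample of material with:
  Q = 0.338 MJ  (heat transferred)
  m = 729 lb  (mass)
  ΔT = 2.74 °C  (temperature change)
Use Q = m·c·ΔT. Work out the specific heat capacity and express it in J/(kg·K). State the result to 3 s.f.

Solving Q = m·c·ΔT for c: c = Q/(m·ΔT).
Q = 0.338 MJ = 3.380×10^5 J; m = 729 lb = 330.7 kg; ΔT = 2.74 °C = 2.740 K.
c = 373.1 J/(kg·K)

373 J/(kg·K)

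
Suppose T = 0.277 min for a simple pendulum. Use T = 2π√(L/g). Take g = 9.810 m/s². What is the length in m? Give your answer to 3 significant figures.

Solving T = 2π√(L/g) for L: L = g·(T/2π)².
T = 0.277 min = 16.62 s; g = 9.810 m/s².
L = 68.64 m

68.6 m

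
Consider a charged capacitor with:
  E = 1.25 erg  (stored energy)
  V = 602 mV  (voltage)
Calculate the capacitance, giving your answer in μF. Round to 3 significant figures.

Solving E = ½C·V² for C: C = 2E/V².
E = 1.25 erg = 1.250×10^-7 J; V = 602 mV = 0.6020 V.
C = 6.898×10^-7 F
6.898×10^-7 F × (1 μF / 1.000×10^-6 F) = 0.6898 μF

0.690 μF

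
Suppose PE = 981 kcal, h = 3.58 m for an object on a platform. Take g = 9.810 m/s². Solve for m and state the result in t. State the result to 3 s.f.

117 t

Rearranging PE = m·g·h for m: m = PE/(g·h).
PE = 981 kcal = 4.105×10^6 J; h = 3.58 m; g = 9.810 m/s².
m = 1.169×10^5 kg
1.169×10^5 kg × (1 t / 1000 kg) = 116.9 t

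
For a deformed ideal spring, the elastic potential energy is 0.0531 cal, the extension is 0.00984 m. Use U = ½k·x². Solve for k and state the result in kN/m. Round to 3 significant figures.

Solving U = ½k·x² for k: k = 2U/x².
U = 0.0531 cal = 0.2222 J; x = 0.00984 m.
k = 4589 N/m
4589 N/m × (1 kN/m / 1000 N/m) = 4.589 kN/m

4.59 kN/m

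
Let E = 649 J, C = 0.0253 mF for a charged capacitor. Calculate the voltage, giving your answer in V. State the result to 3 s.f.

7160 V

Rearranging: V = √(2E/C).
E = 649 J; C = 0.0253 mF = 2.530×10^-5 F.
V = 7163 V  (the unit combination reduces to kg·m²/(A·s³) = V)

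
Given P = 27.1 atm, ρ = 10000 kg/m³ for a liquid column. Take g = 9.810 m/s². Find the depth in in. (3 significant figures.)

Rearranging P = ρ·g·h for h: h = P/(ρ·g).
P = 27.1 atm = 2.746×10^6 Pa; ρ = 10000 kg/m³; g = 9.810 m/s².
h = 27.99 m
27.99 m × (1 in / 0.02540 m) = 1102 in

1100 in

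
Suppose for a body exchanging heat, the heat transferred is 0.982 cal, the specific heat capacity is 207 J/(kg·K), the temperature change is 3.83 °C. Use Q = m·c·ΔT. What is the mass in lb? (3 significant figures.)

0.0114 lb

Solving Q = m·c·ΔT for m: m = Q/(c·ΔT).
Q = 0.982 cal = 4.109 J; c = 207 J/(kg·K); ΔT = 3.83 °C = 3.830 K.
m = 0.005182 kg
0.005182 kg × (1 lb / 0.4536 kg) = 0.01143 lb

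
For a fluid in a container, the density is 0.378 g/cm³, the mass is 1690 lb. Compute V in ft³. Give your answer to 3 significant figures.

Rearranging ρ = m/V for V: V = m/ρ.
ρ = 0.378 g/cm³ = 378.0 kg/m³; m = 1690 lb = 766.6 kg.
V = 2.028 m³
2.028 m³ × (1 ft³ / 0.02832 m³) = 71.62 ft³

71.6 ft³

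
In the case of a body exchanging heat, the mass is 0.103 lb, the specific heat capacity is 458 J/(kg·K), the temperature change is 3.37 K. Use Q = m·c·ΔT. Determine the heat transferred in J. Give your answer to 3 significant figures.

72.1 J

Directly: Q = mcΔT.
m = 0.103 lb = 0.04672 kg; c = 458 J/(kg·K); ΔT = 3.37 K.
Q = 72.11 J  (the unit combination reduces to kg·m²/s² = J)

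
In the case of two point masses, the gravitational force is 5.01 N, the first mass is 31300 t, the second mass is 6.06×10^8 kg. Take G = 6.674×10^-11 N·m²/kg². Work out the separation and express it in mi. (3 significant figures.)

From Newton's law of gravitation: r = √(G·m₁m₂/F).
F = 5.01 N; m₁ = 31300 t = 3.130×10^7 kg; m₂ = 6.06×10^8 kg; G = 6.674×10^-11 N·m²/kg².
r = 502.7 m
502.7 m × (1 mi / 1609 m) = 0.3123 mi

0.312 mi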